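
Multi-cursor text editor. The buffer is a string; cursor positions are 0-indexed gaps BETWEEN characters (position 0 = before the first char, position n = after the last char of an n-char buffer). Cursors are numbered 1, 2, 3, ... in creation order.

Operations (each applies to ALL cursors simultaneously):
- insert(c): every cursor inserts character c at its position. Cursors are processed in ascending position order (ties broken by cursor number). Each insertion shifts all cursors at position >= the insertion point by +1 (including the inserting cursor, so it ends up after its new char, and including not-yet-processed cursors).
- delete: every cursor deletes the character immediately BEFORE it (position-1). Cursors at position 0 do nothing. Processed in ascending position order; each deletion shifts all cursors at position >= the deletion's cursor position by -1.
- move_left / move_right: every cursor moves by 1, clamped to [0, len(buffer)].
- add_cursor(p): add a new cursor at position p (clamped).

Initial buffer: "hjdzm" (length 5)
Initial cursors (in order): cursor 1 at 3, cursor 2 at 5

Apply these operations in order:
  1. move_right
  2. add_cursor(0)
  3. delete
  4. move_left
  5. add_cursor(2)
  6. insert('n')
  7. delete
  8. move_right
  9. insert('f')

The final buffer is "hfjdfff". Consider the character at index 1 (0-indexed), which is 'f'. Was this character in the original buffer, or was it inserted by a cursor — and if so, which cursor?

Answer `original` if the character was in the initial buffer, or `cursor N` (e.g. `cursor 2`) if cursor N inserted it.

Answer: cursor 3

Derivation:
After op 1 (move_right): buffer="hjdzm" (len 5), cursors c1@4 c2@5, authorship .....
After op 2 (add_cursor(0)): buffer="hjdzm" (len 5), cursors c3@0 c1@4 c2@5, authorship .....
After op 3 (delete): buffer="hjd" (len 3), cursors c3@0 c1@3 c2@3, authorship ...
After op 4 (move_left): buffer="hjd" (len 3), cursors c3@0 c1@2 c2@2, authorship ...
After op 5 (add_cursor(2)): buffer="hjd" (len 3), cursors c3@0 c1@2 c2@2 c4@2, authorship ...
After op 6 (insert('n')): buffer="nhjnnnd" (len 7), cursors c3@1 c1@6 c2@6 c4@6, authorship 3..124.
After op 7 (delete): buffer="hjd" (len 3), cursors c3@0 c1@2 c2@2 c4@2, authorship ...
After op 8 (move_right): buffer="hjd" (len 3), cursors c3@1 c1@3 c2@3 c4@3, authorship ...
After op 9 (insert('f')): buffer="hfjdfff" (len 7), cursors c3@2 c1@7 c2@7 c4@7, authorship .3..124
Authorship (.=original, N=cursor N): . 3 . . 1 2 4
Index 1: author = 3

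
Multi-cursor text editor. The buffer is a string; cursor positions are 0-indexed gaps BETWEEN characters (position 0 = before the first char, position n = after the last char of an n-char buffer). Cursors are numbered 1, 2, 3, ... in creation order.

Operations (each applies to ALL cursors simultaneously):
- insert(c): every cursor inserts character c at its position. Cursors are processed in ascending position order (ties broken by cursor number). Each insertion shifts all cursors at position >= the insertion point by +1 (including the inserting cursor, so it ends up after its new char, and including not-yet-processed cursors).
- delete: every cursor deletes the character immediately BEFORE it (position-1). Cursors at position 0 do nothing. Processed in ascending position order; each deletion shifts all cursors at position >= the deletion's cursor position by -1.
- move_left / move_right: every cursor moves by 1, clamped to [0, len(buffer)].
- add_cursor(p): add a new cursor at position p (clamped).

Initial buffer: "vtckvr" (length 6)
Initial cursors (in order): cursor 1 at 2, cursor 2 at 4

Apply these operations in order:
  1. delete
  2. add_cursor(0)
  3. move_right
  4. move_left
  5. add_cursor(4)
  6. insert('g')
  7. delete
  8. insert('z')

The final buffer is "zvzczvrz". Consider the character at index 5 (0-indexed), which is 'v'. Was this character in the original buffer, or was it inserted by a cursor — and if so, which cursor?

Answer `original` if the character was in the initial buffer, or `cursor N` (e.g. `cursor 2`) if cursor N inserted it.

Answer: original

Derivation:
After op 1 (delete): buffer="vcvr" (len 4), cursors c1@1 c2@2, authorship ....
After op 2 (add_cursor(0)): buffer="vcvr" (len 4), cursors c3@0 c1@1 c2@2, authorship ....
After op 3 (move_right): buffer="vcvr" (len 4), cursors c3@1 c1@2 c2@3, authorship ....
After op 4 (move_left): buffer="vcvr" (len 4), cursors c3@0 c1@1 c2@2, authorship ....
After op 5 (add_cursor(4)): buffer="vcvr" (len 4), cursors c3@0 c1@1 c2@2 c4@4, authorship ....
After op 6 (insert('g')): buffer="gvgcgvrg" (len 8), cursors c3@1 c1@3 c2@5 c4@8, authorship 3.1.2..4
After op 7 (delete): buffer="vcvr" (len 4), cursors c3@0 c1@1 c2@2 c4@4, authorship ....
After op 8 (insert('z')): buffer="zvzczvrz" (len 8), cursors c3@1 c1@3 c2@5 c4@8, authorship 3.1.2..4
Authorship (.=original, N=cursor N): 3 . 1 . 2 . . 4
Index 5: author = original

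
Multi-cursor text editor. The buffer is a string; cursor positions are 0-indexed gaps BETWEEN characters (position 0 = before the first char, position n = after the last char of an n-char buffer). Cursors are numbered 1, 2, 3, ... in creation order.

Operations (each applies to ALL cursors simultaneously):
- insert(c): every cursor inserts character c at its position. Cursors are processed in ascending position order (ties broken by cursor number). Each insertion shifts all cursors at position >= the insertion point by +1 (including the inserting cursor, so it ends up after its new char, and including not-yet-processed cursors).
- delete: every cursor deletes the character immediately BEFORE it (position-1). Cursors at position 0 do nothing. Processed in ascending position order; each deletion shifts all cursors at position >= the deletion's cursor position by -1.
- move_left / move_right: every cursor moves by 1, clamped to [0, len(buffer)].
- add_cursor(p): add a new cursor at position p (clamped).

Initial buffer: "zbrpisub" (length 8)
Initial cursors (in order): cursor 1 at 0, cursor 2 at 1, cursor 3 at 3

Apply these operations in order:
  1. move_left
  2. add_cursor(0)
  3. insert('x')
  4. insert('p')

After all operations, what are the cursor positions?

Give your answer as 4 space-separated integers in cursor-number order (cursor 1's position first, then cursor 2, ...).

Answer: 6 6 10 6

Derivation:
After op 1 (move_left): buffer="zbrpisub" (len 8), cursors c1@0 c2@0 c3@2, authorship ........
After op 2 (add_cursor(0)): buffer="zbrpisub" (len 8), cursors c1@0 c2@0 c4@0 c3@2, authorship ........
After op 3 (insert('x')): buffer="xxxzbxrpisub" (len 12), cursors c1@3 c2@3 c4@3 c3@6, authorship 124..3......
After op 4 (insert('p')): buffer="xxxpppzbxprpisub" (len 16), cursors c1@6 c2@6 c4@6 c3@10, authorship 124124..33......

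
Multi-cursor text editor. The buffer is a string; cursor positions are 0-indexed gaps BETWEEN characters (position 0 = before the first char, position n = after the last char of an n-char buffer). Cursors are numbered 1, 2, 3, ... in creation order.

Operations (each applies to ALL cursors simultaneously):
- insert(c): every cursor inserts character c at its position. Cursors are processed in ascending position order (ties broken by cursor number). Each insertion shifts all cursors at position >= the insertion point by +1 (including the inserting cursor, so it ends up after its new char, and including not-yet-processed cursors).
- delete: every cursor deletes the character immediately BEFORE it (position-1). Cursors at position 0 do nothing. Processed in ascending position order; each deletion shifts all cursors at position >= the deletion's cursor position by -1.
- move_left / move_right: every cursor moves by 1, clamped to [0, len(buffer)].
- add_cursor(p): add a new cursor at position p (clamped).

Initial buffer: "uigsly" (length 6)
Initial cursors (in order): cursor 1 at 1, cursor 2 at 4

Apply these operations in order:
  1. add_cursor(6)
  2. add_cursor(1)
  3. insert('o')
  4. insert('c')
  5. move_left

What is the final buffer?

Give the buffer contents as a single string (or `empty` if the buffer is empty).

After op 1 (add_cursor(6)): buffer="uigsly" (len 6), cursors c1@1 c2@4 c3@6, authorship ......
After op 2 (add_cursor(1)): buffer="uigsly" (len 6), cursors c1@1 c4@1 c2@4 c3@6, authorship ......
After op 3 (insert('o')): buffer="uooigsolyo" (len 10), cursors c1@3 c4@3 c2@7 c3@10, authorship .14...2..3
After op 4 (insert('c')): buffer="uooccigsoclyoc" (len 14), cursors c1@5 c4@5 c2@10 c3@14, authorship .1414...22..33
After op 5 (move_left): buffer="uooccigsoclyoc" (len 14), cursors c1@4 c4@4 c2@9 c3@13, authorship .1414...22..33

Answer: uooccigsoclyoc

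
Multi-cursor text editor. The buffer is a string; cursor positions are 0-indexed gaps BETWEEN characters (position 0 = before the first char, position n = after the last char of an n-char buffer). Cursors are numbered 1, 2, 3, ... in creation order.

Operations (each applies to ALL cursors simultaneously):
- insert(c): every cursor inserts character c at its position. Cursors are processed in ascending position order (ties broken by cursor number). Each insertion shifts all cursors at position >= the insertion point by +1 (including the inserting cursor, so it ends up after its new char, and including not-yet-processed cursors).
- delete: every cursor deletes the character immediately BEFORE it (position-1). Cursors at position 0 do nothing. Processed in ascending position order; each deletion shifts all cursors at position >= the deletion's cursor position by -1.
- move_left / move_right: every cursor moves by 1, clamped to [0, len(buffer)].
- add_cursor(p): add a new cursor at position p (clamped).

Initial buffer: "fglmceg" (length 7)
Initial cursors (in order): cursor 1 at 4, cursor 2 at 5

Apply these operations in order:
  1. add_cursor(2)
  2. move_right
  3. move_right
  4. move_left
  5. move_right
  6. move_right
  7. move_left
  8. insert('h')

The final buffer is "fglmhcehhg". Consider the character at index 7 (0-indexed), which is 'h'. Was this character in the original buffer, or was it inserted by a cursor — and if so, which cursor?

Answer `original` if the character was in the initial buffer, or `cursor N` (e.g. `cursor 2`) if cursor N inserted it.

Answer: cursor 1

Derivation:
After op 1 (add_cursor(2)): buffer="fglmceg" (len 7), cursors c3@2 c1@4 c2@5, authorship .......
After op 2 (move_right): buffer="fglmceg" (len 7), cursors c3@3 c1@5 c2@6, authorship .......
After op 3 (move_right): buffer="fglmceg" (len 7), cursors c3@4 c1@6 c2@7, authorship .......
After op 4 (move_left): buffer="fglmceg" (len 7), cursors c3@3 c1@5 c2@6, authorship .......
After op 5 (move_right): buffer="fglmceg" (len 7), cursors c3@4 c1@6 c2@7, authorship .......
After op 6 (move_right): buffer="fglmceg" (len 7), cursors c3@5 c1@7 c2@7, authorship .......
After op 7 (move_left): buffer="fglmceg" (len 7), cursors c3@4 c1@6 c2@6, authorship .......
After op 8 (insert('h')): buffer="fglmhcehhg" (len 10), cursors c3@5 c1@9 c2@9, authorship ....3..12.
Authorship (.=original, N=cursor N): . . . . 3 . . 1 2 .
Index 7: author = 1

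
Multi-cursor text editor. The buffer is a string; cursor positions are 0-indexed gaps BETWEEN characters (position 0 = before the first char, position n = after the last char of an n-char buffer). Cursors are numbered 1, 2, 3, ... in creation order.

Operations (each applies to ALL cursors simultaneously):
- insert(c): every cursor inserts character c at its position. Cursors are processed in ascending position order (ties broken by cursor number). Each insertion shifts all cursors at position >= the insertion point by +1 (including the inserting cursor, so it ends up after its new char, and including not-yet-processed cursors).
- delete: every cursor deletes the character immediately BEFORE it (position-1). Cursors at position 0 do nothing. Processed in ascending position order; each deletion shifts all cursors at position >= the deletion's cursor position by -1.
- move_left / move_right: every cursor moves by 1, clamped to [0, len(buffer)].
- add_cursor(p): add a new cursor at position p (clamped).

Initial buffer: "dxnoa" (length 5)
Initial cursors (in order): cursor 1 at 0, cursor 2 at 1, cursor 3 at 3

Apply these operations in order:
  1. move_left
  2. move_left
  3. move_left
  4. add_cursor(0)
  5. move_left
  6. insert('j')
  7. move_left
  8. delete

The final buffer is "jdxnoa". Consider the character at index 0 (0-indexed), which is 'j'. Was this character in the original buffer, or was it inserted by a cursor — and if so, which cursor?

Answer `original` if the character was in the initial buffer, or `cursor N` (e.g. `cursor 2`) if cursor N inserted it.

Answer: cursor 4

Derivation:
After op 1 (move_left): buffer="dxnoa" (len 5), cursors c1@0 c2@0 c3@2, authorship .....
After op 2 (move_left): buffer="dxnoa" (len 5), cursors c1@0 c2@0 c3@1, authorship .....
After op 3 (move_left): buffer="dxnoa" (len 5), cursors c1@0 c2@0 c3@0, authorship .....
After op 4 (add_cursor(0)): buffer="dxnoa" (len 5), cursors c1@0 c2@0 c3@0 c4@0, authorship .....
After op 5 (move_left): buffer="dxnoa" (len 5), cursors c1@0 c2@0 c3@0 c4@0, authorship .....
After op 6 (insert('j')): buffer="jjjjdxnoa" (len 9), cursors c1@4 c2@4 c3@4 c4@4, authorship 1234.....
After op 7 (move_left): buffer="jjjjdxnoa" (len 9), cursors c1@3 c2@3 c3@3 c4@3, authorship 1234.....
After op 8 (delete): buffer="jdxnoa" (len 6), cursors c1@0 c2@0 c3@0 c4@0, authorship 4.....
Authorship (.=original, N=cursor N): 4 . . . . .
Index 0: author = 4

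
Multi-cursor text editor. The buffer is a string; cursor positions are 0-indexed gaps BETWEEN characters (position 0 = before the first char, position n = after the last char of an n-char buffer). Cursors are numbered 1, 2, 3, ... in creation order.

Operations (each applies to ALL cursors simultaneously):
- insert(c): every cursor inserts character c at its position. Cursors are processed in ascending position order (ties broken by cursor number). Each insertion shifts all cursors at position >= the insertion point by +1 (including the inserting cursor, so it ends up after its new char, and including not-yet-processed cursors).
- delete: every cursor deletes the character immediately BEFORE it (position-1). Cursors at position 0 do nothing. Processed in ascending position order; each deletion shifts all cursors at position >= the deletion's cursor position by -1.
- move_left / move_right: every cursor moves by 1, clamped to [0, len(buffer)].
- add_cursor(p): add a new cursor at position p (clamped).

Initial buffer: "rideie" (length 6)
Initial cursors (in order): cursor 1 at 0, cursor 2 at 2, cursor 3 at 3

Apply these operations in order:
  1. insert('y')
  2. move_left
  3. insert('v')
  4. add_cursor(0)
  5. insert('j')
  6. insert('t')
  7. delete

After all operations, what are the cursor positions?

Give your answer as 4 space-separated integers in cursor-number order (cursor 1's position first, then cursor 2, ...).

Answer: 3 8 12 1

Derivation:
After op 1 (insert('y')): buffer="yriydyeie" (len 9), cursors c1@1 c2@4 c3@6, authorship 1..2.3...
After op 2 (move_left): buffer="yriydyeie" (len 9), cursors c1@0 c2@3 c3@5, authorship 1..2.3...
After op 3 (insert('v')): buffer="vyrivydvyeie" (len 12), cursors c1@1 c2@5 c3@8, authorship 11..22.33...
After op 4 (add_cursor(0)): buffer="vyrivydvyeie" (len 12), cursors c4@0 c1@1 c2@5 c3@8, authorship 11..22.33...
After op 5 (insert('j')): buffer="jvjyrivjydvjyeie" (len 16), cursors c4@1 c1@3 c2@8 c3@12, authorship 4111..222.333...
After op 6 (insert('t')): buffer="jtvjtyrivjtydvjtyeie" (len 20), cursors c4@2 c1@5 c2@11 c3@16, authorship 441111..2222.3333...
After op 7 (delete): buffer="jvjyrivjydvjyeie" (len 16), cursors c4@1 c1@3 c2@8 c3@12, authorship 4111..222.333...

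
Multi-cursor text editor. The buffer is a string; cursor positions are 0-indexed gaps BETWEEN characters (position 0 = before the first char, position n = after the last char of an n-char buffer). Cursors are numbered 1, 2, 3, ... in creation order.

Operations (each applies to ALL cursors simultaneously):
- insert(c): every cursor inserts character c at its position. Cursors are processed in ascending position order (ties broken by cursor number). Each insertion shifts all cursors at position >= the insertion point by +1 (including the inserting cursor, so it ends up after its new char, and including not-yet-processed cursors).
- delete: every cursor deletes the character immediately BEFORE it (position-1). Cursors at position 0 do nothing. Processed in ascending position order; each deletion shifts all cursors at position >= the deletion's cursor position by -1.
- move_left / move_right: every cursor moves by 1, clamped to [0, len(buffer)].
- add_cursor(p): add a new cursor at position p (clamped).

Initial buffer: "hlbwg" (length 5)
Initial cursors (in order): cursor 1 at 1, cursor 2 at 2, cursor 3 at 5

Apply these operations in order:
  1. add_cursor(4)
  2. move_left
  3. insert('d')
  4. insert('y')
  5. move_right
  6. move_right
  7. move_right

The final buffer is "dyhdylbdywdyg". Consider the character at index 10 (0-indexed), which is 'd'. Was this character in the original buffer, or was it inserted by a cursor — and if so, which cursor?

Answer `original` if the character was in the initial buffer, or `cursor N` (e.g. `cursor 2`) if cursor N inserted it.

After op 1 (add_cursor(4)): buffer="hlbwg" (len 5), cursors c1@1 c2@2 c4@4 c3@5, authorship .....
After op 2 (move_left): buffer="hlbwg" (len 5), cursors c1@0 c2@1 c4@3 c3@4, authorship .....
After op 3 (insert('d')): buffer="dhdlbdwdg" (len 9), cursors c1@1 c2@3 c4@6 c3@8, authorship 1.2..4.3.
After op 4 (insert('y')): buffer="dyhdylbdywdyg" (len 13), cursors c1@2 c2@5 c4@9 c3@12, authorship 11.22..44.33.
After op 5 (move_right): buffer="dyhdylbdywdyg" (len 13), cursors c1@3 c2@6 c4@10 c3@13, authorship 11.22..44.33.
After op 6 (move_right): buffer="dyhdylbdywdyg" (len 13), cursors c1@4 c2@7 c4@11 c3@13, authorship 11.22..44.33.
After op 7 (move_right): buffer="dyhdylbdywdyg" (len 13), cursors c1@5 c2@8 c4@12 c3@13, authorship 11.22..44.33.
Authorship (.=original, N=cursor N): 1 1 . 2 2 . . 4 4 . 3 3 .
Index 10: author = 3

Answer: cursor 3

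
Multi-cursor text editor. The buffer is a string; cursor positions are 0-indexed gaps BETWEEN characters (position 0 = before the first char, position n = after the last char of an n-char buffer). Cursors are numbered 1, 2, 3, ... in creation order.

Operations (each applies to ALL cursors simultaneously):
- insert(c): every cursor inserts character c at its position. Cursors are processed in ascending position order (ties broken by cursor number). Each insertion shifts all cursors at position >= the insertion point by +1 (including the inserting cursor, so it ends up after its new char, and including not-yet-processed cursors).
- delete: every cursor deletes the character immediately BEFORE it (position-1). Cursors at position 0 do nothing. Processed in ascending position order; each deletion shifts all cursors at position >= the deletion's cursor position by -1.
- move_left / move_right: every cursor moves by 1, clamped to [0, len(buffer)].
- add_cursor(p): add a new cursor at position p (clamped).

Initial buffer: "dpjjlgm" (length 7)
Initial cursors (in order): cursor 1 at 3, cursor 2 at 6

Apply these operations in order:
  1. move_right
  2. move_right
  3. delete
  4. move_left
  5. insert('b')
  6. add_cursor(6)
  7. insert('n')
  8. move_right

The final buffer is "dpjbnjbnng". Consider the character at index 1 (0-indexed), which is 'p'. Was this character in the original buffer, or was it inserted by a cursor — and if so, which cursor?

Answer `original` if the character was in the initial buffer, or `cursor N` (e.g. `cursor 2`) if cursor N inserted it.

After op 1 (move_right): buffer="dpjjlgm" (len 7), cursors c1@4 c2@7, authorship .......
After op 2 (move_right): buffer="dpjjlgm" (len 7), cursors c1@5 c2@7, authorship .......
After op 3 (delete): buffer="dpjjg" (len 5), cursors c1@4 c2@5, authorship .....
After op 4 (move_left): buffer="dpjjg" (len 5), cursors c1@3 c2@4, authorship .....
After op 5 (insert('b')): buffer="dpjbjbg" (len 7), cursors c1@4 c2@6, authorship ...1.2.
After op 6 (add_cursor(6)): buffer="dpjbjbg" (len 7), cursors c1@4 c2@6 c3@6, authorship ...1.2.
After op 7 (insert('n')): buffer="dpjbnjbnng" (len 10), cursors c1@5 c2@9 c3@9, authorship ...11.223.
After op 8 (move_right): buffer="dpjbnjbnng" (len 10), cursors c1@6 c2@10 c3@10, authorship ...11.223.
Authorship (.=original, N=cursor N): . . . 1 1 . 2 2 3 .
Index 1: author = original

Answer: original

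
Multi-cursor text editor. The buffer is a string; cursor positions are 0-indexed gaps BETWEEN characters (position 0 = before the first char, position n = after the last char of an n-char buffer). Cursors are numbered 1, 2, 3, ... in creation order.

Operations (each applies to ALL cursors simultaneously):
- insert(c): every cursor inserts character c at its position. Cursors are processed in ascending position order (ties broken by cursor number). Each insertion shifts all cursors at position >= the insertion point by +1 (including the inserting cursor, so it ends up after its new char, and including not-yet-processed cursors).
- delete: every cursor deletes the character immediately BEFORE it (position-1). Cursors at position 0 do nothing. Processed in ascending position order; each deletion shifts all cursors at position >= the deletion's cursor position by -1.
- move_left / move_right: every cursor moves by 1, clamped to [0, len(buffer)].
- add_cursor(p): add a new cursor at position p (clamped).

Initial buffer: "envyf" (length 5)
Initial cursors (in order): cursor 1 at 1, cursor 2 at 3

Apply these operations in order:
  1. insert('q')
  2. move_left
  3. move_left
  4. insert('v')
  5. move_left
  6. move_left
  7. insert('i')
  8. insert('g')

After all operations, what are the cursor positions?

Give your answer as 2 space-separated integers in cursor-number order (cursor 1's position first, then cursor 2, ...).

After op 1 (insert('q')): buffer="eqnvqyf" (len 7), cursors c1@2 c2@5, authorship .1..2..
After op 2 (move_left): buffer="eqnvqyf" (len 7), cursors c1@1 c2@4, authorship .1..2..
After op 3 (move_left): buffer="eqnvqyf" (len 7), cursors c1@0 c2@3, authorship .1..2..
After op 4 (insert('v')): buffer="veqnvvqyf" (len 9), cursors c1@1 c2@5, authorship 1.1.2.2..
After op 5 (move_left): buffer="veqnvvqyf" (len 9), cursors c1@0 c2@4, authorship 1.1.2.2..
After op 6 (move_left): buffer="veqnvvqyf" (len 9), cursors c1@0 c2@3, authorship 1.1.2.2..
After op 7 (insert('i')): buffer="iveqinvvqyf" (len 11), cursors c1@1 c2@5, authorship 11.12.2.2..
After op 8 (insert('g')): buffer="igveqignvvqyf" (len 13), cursors c1@2 c2@7, authorship 111.122.2.2..

Answer: 2 7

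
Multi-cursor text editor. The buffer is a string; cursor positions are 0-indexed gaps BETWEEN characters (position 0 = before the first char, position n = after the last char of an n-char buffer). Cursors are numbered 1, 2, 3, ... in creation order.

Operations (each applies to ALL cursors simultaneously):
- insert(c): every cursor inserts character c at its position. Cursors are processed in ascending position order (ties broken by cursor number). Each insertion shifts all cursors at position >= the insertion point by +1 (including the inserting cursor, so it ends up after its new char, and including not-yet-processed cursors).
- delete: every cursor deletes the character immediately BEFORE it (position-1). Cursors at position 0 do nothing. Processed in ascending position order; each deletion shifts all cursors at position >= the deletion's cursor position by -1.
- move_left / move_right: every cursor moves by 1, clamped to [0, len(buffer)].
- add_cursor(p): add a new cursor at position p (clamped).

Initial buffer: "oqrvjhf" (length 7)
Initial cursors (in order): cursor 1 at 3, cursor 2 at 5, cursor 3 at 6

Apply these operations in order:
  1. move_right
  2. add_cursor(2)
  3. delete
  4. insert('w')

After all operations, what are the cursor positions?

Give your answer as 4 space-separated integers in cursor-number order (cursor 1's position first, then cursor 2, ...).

After op 1 (move_right): buffer="oqrvjhf" (len 7), cursors c1@4 c2@6 c3@7, authorship .......
After op 2 (add_cursor(2)): buffer="oqrvjhf" (len 7), cursors c4@2 c1@4 c2@6 c3@7, authorship .......
After op 3 (delete): buffer="orj" (len 3), cursors c4@1 c1@2 c2@3 c3@3, authorship ...
After op 4 (insert('w')): buffer="owrwjww" (len 7), cursors c4@2 c1@4 c2@7 c3@7, authorship .4.1.23

Answer: 4 7 7 2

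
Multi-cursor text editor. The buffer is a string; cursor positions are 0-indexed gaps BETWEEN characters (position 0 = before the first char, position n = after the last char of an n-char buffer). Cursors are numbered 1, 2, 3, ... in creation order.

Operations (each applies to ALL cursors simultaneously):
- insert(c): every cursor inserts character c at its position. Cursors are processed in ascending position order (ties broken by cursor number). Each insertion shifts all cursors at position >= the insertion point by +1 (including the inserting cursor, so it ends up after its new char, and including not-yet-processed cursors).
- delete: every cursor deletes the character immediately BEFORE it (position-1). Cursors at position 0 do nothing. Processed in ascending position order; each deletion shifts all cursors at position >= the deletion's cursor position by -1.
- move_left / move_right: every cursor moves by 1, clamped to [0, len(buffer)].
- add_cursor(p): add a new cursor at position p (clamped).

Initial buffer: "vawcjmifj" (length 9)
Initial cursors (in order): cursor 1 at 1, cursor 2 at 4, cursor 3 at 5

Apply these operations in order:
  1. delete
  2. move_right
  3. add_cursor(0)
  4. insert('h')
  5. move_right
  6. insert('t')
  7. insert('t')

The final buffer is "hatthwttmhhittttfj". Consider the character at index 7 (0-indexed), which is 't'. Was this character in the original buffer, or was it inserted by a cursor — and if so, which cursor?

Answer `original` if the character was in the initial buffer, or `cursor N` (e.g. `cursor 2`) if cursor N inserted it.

Answer: cursor 1

Derivation:
After op 1 (delete): buffer="awmifj" (len 6), cursors c1@0 c2@2 c3@2, authorship ......
After op 2 (move_right): buffer="awmifj" (len 6), cursors c1@1 c2@3 c3@3, authorship ......
After op 3 (add_cursor(0)): buffer="awmifj" (len 6), cursors c4@0 c1@1 c2@3 c3@3, authorship ......
After op 4 (insert('h')): buffer="hahwmhhifj" (len 10), cursors c4@1 c1@3 c2@7 c3@7, authorship 4.1..23...
After op 5 (move_right): buffer="hahwmhhifj" (len 10), cursors c4@2 c1@4 c2@8 c3@8, authorship 4.1..23...
After op 6 (insert('t')): buffer="hathwtmhhittfj" (len 14), cursors c4@3 c1@6 c2@12 c3@12, authorship 4.41.1.23.23..
After op 7 (insert('t')): buffer="hatthwttmhhittttfj" (len 18), cursors c4@4 c1@8 c2@16 c3@16, authorship 4.441.11.23.2323..
Authorship (.=original, N=cursor N): 4 . 4 4 1 . 1 1 . 2 3 . 2 3 2 3 . .
Index 7: author = 1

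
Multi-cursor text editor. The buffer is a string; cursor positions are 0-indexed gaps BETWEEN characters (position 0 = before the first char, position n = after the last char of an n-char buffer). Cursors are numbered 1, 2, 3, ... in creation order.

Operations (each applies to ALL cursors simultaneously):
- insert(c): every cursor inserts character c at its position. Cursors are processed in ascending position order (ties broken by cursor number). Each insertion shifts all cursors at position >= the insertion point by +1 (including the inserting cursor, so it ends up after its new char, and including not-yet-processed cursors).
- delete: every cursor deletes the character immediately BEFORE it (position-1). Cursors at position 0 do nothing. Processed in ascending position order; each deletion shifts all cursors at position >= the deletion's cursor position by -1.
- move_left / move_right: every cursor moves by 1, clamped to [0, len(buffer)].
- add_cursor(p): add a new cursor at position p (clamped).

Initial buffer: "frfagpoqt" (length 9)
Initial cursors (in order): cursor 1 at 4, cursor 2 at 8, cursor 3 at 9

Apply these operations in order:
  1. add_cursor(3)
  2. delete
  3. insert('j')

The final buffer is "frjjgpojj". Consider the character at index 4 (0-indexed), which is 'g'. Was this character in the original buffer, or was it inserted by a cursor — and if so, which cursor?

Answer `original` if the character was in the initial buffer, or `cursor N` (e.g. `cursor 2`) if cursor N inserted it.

After op 1 (add_cursor(3)): buffer="frfagpoqt" (len 9), cursors c4@3 c1@4 c2@8 c3@9, authorship .........
After op 2 (delete): buffer="frgpo" (len 5), cursors c1@2 c4@2 c2@5 c3@5, authorship .....
After op 3 (insert('j')): buffer="frjjgpojj" (len 9), cursors c1@4 c4@4 c2@9 c3@9, authorship ..14...23
Authorship (.=original, N=cursor N): . . 1 4 . . . 2 3
Index 4: author = original

Answer: original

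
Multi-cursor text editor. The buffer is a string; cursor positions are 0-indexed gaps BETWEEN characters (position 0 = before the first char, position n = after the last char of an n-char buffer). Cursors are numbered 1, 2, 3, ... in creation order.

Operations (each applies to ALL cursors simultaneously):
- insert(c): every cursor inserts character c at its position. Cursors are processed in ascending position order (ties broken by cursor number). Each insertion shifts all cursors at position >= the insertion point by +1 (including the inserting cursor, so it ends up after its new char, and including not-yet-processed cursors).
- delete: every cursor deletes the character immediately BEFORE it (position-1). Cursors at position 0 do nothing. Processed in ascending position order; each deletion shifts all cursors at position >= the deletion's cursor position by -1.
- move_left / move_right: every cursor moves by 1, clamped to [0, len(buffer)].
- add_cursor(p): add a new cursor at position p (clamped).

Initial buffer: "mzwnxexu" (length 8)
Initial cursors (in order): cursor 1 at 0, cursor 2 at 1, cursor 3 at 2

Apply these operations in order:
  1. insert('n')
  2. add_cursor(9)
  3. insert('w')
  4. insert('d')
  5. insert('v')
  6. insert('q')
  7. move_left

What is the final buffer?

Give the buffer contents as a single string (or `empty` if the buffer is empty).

Answer: nwdvqmnwdvqznwdvqwnxewdvqxu

Derivation:
After op 1 (insert('n')): buffer="nmnznwnxexu" (len 11), cursors c1@1 c2@3 c3@5, authorship 1.2.3......
After op 2 (add_cursor(9)): buffer="nmnznwnxexu" (len 11), cursors c1@1 c2@3 c3@5 c4@9, authorship 1.2.3......
After op 3 (insert('w')): buffer="nwmnwznwwnxewxu" (len 15), cursors c1@2 c2@5 c3@8 c4@13, authorship 11.22.33....4..
After op 4 (insert('d')): buffer="nwdmnwdznwdwnxewdxu" (len 19), cursors c1@3 c2@7 c3@11 c4@17, authorship 111.222.333....44..
After op 5 (insert('v')): buffer="nwdvmnwdvznwdvwnxewdvxu" (len 23), cursors c1@4 c2@9 c3@14 c4@21, authorship 1111.2222.3333....444..
After op 6 (insert('q')): buffer="nwdvqmnwdvqznwdvqwnxewdvqxu" (len 27), cursors c1@5 c2@11 c3@17 c4@25, authorship 11111.22222.33333....4444..
After op 7 (move_left): buffer="nwdvqmnwdvqznwdvqwnxewdvqxu" (len 27), cursors c1@4 c2@10 c3@16 c4@24, authorship 11111.22222.33333....4444..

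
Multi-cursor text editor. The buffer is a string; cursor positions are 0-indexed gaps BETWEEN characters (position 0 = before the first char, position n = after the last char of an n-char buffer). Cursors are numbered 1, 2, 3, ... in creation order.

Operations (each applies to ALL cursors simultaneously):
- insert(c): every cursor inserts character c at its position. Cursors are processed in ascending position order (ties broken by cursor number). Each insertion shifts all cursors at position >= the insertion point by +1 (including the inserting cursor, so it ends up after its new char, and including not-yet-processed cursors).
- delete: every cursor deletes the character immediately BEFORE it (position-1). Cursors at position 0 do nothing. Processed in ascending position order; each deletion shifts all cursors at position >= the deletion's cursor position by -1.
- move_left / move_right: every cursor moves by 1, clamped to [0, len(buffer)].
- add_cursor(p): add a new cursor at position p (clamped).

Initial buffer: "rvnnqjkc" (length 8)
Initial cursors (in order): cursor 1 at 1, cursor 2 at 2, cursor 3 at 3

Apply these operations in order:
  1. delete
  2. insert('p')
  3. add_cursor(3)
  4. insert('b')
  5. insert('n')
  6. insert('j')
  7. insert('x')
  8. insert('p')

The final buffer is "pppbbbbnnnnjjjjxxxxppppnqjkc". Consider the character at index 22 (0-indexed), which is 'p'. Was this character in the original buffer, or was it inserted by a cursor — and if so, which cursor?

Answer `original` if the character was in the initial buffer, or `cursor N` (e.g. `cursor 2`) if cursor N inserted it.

Answer: cursor 4

Derivation:
After op 1 (delete): buffer="nqjkc" (len 5), cursors c1@0 c2@0 c3@0, authorship .....
After op 2 (insert('p')): buffer="pppnqjkc" (len 8), cursors c1@3 c2@3 c3@3, authorship 123.....
After op 3 (add_cursor(3)): buffer="pppnqjkc" (len 8), cursors c1@3 c2@3 c3@3 c4@3, authorship 123.....
After op 4 (insert('b')): buffer="pppbbbbnqjkc" (len 12), cursors c1@7 c2@7 c3@7 c4@7, authorship 1231234.....
After op 5 (insert('n')): buffer="pppbbbbnnnnnqjkc" (len 16), cursors c1@11 c2@11 c3@11 c4@11, authorship 12312341234.....
After op 6 (insert('j')): buffer="pppbbbbnnnnjjjjnqjkc" (len 20), cursors c1@15 c2@15 c3@15 c4@15, authorship 123123412341234.....
After op 7 (insert('x')): buffer="pppbbbbnnnnjjjjxxxxnqjkc" (len 24), cursors c1@19 c2@19 c3@19 c4@19, authorship 1231234123412341234.....
After op 8 (insert('p')): buffer="pppbbbbnnnnjjjjxxxxppppnqjkc" (len 28), cursors c1@23 c2@23 c3@23 c4@23, authorship 12312341234123412341234.....
Authorship (.=original, N=cursor N): 1 2 3 1 2 3 4 1 2 3 4 1 2 3 4 1 2 3 4 1 2 3 4 . . . . .
Index 22: author = 4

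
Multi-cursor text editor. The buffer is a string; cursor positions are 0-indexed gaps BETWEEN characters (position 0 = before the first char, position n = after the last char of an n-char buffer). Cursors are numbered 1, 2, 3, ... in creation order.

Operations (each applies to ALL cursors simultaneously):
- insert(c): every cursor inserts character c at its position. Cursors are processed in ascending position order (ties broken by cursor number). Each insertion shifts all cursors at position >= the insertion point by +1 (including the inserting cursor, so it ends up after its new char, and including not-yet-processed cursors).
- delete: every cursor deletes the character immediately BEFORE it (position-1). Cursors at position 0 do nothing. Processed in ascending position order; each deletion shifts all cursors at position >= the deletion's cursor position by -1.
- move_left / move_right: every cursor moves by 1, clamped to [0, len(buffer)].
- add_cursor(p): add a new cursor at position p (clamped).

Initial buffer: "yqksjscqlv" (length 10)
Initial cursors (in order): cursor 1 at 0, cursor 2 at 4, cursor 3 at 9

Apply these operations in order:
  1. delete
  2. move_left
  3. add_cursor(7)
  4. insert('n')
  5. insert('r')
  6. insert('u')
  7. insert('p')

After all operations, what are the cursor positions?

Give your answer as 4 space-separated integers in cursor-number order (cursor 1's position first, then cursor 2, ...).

Answer: 4 10 18 23

Derivation:
After op 1 (delete): buffer="yqkjscqv" (len 8), cursors c1@0 c2@3 c3@7, authorship ........
After op 2 (move_left): buffer="yqkjscqv" (len 8), cursors c1@0 c2@2 c3@6, authorship ........
After op 3 (add_cursor(7)): buffer="yqkjscqv" (len 8), cursors c1@0 c2@2 c3@6 c4@7, authorship ........
After op 4 (insert('n')): buffer="nyqnkjscnqnv" (len 12), cursors c1@1 c2@4 c3@9 c4@11, authorship 1..2....3.4.
After op 5 (insert('r')): buffer="nryqnrkjscnrqnrv" (len 16), cursors c1@2 c2@6 c3@12 c4@15, authorship 11..22....33.44.
After op 6 (insert('u')): buffer="nruyqnrukjscnruqnruv" (len 20), cursors c1@3 c2@8 c3@15 c4@19, authorship 111..222....333.444.
After op 7 (insert('p')): buffer="nrupyqnrupkjscnrupqnrupv" (len 24), cursors c1@4 c2@10 c3@18 c4@23, authorship 1111..2222....3333.4444.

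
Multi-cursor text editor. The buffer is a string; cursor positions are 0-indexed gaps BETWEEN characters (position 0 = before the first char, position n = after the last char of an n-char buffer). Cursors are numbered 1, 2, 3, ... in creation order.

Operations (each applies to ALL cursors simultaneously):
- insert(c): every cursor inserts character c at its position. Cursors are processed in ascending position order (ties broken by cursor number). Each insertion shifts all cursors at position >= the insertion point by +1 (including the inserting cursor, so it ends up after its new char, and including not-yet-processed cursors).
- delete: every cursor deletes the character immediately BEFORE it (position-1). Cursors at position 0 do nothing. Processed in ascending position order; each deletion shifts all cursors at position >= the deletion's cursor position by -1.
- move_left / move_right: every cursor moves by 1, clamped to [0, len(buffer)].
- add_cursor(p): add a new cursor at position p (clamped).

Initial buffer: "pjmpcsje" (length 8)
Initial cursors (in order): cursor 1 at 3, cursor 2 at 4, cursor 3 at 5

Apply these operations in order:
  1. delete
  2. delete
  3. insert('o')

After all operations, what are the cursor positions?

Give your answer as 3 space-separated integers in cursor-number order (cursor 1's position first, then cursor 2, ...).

After op 1 (delete): buffer="pjsje" (len 5), cursors c1@2 c2@2 c3@2, authorship .....
After op 2 (delete): buffer="sje" (len 3), cursors c1@0 c2@0 c3@0, authorship ...
After op 3 (insert('o')): buffer="ooosje" (len 6), cursors c1@3 c2@3 c3@3, authorship 123...

Answer: 3 3 3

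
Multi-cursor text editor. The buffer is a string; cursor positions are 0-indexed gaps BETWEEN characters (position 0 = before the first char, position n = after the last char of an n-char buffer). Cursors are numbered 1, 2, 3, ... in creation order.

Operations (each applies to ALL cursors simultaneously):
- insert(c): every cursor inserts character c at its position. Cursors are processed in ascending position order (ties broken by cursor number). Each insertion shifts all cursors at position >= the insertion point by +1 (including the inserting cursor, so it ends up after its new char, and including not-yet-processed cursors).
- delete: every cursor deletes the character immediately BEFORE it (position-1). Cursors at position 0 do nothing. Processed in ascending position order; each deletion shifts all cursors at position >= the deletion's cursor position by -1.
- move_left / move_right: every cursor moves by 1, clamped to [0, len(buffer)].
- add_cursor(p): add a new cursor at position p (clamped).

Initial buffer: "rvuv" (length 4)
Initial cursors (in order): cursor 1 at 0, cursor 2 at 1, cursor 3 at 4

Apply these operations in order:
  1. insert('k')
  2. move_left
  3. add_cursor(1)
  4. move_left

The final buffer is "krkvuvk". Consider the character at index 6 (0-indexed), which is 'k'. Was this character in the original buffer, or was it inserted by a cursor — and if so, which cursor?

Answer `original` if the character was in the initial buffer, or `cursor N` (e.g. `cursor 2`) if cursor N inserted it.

After op 1 (insert('k')): buffer="krkvuvk" (len 7), cursors c1@1 c2@3 c3@7, authorship 1.2...3
After op 2 (move_left): buffer="krkvuvk" (len 7), cursors c1@0 c2@2 c3@6, authorship 1.2...3
After op 3 (add_cursor(1)): buffer="krkvuvk" (len 7), cursors c1@0 c4@1 c2@2 c3@6, authorship 1.2...3
After op 4 (move_left): buffer="krkvuvk" (len 7), cursors c1@0 c4@0 c2@1 c3@5, authorship 1.2...3
Authorship (.=original, N=cursor N): 1 . 2 . . . 3
Index 6: author = 3

Answer: cursor 3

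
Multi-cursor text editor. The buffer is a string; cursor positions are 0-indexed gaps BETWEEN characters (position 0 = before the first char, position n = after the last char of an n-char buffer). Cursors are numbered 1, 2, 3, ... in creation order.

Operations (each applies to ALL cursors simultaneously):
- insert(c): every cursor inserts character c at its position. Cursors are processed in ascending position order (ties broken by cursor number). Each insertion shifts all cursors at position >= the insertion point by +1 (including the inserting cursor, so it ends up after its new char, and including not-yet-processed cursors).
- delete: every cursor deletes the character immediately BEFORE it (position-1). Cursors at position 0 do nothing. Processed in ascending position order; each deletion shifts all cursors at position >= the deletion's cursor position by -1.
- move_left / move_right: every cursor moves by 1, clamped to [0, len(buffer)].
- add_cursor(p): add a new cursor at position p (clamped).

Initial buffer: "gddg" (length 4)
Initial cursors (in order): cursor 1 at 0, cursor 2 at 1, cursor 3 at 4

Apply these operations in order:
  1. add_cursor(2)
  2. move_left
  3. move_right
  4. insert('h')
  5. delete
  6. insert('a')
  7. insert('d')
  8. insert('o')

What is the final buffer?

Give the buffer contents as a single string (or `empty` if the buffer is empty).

After op 1 (add_cursor(2)): buffer="gddg" (len 4), cursors c1@0 c2@1 c4@2 c3@4, authorship ....
After op 2 (move_left): buffer="gddg" (len 4), cursors c1@0 c2@0 c4@1 c3@3, authorship ....
After op 3 (move_right): buffer="gddg" (len 4), cursors c1@1 c2@1 c4@2 c3@4, authorship ....
After op 4 (insert('h')): buffer="ghhdhdgh" (len 8), cursors c1@3 c2@3 c4@5 c3@8, authorship .12.4..3
After op 5 (delete): buffer="gddg" (len 4), cursors c1@1 c2@1 c4@2 c3@4, authorship ....
After op 6 (insert('a')): buffer="gaadadga" (len 8), cursors c1@3 c2@3 c4@5 c3@8, authorship .12.4..3
After op 7 (insert('d')): buffer="gaadddaddgad" (len 12), cursors c1@5 c2@5 c4@8 c3@12, authorship .1212.44..33
After op 8 (insert('o')): buffer="gaaddoodadodgado" (len 16), cursors c1@7 c2@7 c4@11 c3@16, authorship .121212.444..333

Answer: gaaddoodadodgado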